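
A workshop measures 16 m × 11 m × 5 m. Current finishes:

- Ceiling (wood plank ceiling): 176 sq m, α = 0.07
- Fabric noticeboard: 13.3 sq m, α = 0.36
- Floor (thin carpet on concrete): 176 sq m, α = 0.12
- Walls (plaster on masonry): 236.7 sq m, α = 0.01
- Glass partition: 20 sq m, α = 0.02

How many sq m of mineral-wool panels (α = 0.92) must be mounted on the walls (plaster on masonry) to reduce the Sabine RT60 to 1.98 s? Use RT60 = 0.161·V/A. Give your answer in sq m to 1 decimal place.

33.6

Equivalent absorption area: A₁ = 176×0.07 + 13.3×0.36 + 176×0.12 + 236.7×0.01 + 20×0.02 = 40.995 sq m.
Required A₂ = 0.161·880/1.98 = 71.556 sabins.
Absorption to add: 71.556 − 40.995 = 30.561 sabins.
Each sq m of panel replacing the walls (plaster on masonry) adds (0.92 − 0.01) = 0.91 sabins.
Area = ΔA/Δα = 30.561/0.91 = 33.6 sq m.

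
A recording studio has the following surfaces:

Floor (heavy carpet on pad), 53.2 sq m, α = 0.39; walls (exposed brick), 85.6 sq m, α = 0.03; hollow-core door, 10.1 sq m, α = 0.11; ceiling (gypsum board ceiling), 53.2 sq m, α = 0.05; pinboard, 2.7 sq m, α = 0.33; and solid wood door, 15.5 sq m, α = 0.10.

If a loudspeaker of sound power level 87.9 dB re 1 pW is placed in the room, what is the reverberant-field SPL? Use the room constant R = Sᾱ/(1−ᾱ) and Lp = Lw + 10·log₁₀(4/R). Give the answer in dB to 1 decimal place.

78.6 dB

A = 29.528 sabins; S = 220.3 sq m.
ᾱ = 29.528/220.3 = 0.1340; R = Sᾱ/(1−ᾱ) = 29.528/(1−0.1340) = 34.097 sq m.
Lp = Lw + 10 log₁₀(4/R) = 87.9 -9.31 = 78.6 dB.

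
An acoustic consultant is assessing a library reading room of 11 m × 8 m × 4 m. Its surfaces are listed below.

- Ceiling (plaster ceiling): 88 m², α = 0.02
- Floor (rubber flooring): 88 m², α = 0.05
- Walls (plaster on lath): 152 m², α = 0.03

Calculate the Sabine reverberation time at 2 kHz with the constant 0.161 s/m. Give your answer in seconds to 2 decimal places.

A = Σ Sᵢαᵢ = 88*0.02 + 88*0.05 + 152*0.03 = 10.720 sabins.
Room volume: 352 m³.
T = 0.161 V/A = 0.161·352/10.720 = 5.29 s.

5.29 sec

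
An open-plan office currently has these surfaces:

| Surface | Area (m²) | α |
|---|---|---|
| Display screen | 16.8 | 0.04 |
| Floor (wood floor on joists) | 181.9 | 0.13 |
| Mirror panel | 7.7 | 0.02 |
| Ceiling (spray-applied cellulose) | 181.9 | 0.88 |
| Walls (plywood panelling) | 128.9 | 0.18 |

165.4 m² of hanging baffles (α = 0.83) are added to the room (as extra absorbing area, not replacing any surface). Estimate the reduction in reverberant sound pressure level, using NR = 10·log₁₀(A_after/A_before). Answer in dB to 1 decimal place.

Equivalent absorption area: A_before = 16.8*0.04 + 181.9*0.13 + 7.7*0.02 + 181.9*0.88 + 128.9*0.18 = 207.747 m².
Treatment contributes 165.4·0.83 = 137.282 sabins.
New total A_after = 345.029 sabins.
NR = 10·log₁₀(345.029/207.747) = 2.2 dB.

2.2 dB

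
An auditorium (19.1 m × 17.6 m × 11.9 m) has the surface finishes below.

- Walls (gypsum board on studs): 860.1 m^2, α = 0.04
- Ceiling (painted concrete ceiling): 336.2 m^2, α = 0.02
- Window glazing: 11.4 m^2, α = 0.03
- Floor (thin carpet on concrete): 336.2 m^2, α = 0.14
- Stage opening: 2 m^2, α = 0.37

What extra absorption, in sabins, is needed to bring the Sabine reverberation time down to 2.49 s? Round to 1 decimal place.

Equivalent absorption area: A₁ = 860.1·0.04 + 336.2·0.02 + 11.4·0.03 + 336.2·0.14 + 2·0.37 = 89.278 m^2.
For T = 2.49 s, need A₂ = 0.161·V/T = 0.161·4000.304/2.49 = 258.654 sabins.
Additional absorption ΔA = 258.654 − 89.278 = 169.4 sabins.

169.4 sabins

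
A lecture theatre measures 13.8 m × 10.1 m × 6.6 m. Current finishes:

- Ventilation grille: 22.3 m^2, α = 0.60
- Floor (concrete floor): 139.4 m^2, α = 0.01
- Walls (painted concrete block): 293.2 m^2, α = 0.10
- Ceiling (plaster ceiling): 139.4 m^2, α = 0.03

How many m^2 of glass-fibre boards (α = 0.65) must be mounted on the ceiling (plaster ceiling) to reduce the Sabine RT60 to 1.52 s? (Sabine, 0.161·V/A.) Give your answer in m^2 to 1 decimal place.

Total absorption A₁ = 22.3·0.60 + 139.4·0.01 + 293.2·0.10 + 139.4·0.03
  = 13.380 + 1.394 + 29.320 + 4.182 = 48.276 m^2 sabins.
V = 919.908 m³. Target absorption A₂ = 0.161 × 919.908 / 1.52 = 97.438 sabins.
Absorption to add: 97.438 − 48.276 = 49.162 sabins.
Net gain per m^2: Δα = 0.65 − 0.03 = 0.62.
Panel area = 49.162 / 0.62 = 79.3 m^2.

79.3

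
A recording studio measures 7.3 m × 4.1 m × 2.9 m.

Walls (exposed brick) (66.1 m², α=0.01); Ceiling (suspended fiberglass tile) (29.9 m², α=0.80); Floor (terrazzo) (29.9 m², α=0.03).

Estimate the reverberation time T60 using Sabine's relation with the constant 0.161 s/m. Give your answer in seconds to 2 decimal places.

0.55 sec

Total absorption A = 66.1×0.01 + 29.9×0.80 + 29.9×0.03
  = 0.661 + 23.920 + 0.897 = 25.478 m² sabins.
Room volume: 86.797 m³.
RT60 = 0.161 · V / A = 0.161 × 86.797 / 25.478 = 0.55 s.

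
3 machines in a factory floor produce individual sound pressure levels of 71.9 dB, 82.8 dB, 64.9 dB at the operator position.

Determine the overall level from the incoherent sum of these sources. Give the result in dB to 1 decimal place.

Σ 10^(Lᵢ/10) = 2.091e+08.
Back to dB: 10·log₁₀ Σ = 83.2 dB.

83.2 dB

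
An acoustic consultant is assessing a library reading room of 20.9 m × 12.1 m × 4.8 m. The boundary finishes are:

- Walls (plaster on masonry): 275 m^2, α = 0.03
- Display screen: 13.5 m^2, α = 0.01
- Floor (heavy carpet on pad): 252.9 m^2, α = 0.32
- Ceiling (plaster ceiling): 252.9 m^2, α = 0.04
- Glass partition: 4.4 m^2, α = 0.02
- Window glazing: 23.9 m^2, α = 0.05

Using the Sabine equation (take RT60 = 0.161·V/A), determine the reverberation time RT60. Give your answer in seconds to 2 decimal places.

Equivalent absorption area: A = 275·0.03 + 13.5·0.01 + 252.9·0.32 + 252.9·0.04 + 4.4·0.02 + 23.9·0.05 = 100.712 m^2.
V = 20.9·12.1·4.8 = 1213.872 m³.
RT60 = 0.161 · V / A = 0.161 × 1213.872 / 100.712 = 1.94 s.

1.94 sec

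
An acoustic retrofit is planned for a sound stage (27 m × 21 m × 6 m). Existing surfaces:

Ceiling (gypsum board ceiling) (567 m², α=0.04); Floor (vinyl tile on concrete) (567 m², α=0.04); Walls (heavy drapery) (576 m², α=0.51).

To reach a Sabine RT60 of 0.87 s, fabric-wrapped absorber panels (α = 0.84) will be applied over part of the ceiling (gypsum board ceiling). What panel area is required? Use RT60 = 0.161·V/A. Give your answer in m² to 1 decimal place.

363.1

Summing Sᵢαᵢ: 22.680 + 22.680 + 293.760 → A₁ = 339.120 sabins.
V = 3402 m³. Target absorption A₂ = 0.161 × 3402 / 0.87 = 629.566 sabins.
Absorption to add: 629.566 − 339.120 = 290.446 sabins.
Each m² of panel replacing the ceiling (gypsum board ceiling) adds (0.84 − 0.04) = 0.80 sabins.
Area = ΔA/Δα = 290.446/0.80 = 363.1 m².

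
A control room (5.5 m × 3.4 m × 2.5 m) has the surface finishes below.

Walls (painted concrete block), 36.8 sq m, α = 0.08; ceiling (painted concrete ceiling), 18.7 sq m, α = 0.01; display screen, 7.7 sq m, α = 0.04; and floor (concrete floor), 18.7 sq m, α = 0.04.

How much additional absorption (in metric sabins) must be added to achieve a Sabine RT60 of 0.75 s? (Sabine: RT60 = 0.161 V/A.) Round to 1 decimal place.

5.8 sabins

Equivalent absorption area: A₁ = 36.8*0.08 + 18.7*0.01 + 7.7*0.04 + 18.7*0.04 = 4.187 sq m.
Target A₂ = 0.161·46.75/0.75 = 10.036 sabins (V = 46.75 m³).
Shortfall: 10.036 − 4.187 = 5.8 sabins.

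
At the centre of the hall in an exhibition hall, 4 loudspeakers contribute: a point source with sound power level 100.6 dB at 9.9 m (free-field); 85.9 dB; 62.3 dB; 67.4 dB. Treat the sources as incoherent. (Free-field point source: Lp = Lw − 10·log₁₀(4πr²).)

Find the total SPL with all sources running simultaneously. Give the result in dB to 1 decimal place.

Source at 9.9 m: Lp = 100.6 − 10·log₁₀(4π·9.9²) = 100.6 − 10·log₁₀(1231.630) = 69.7 dB.
Σ 10^(Lᵢ/10) = 4.056e+08.
Combined level = 10 log₁₀(4.056e+08) = 86.1 dB.

86.1 dB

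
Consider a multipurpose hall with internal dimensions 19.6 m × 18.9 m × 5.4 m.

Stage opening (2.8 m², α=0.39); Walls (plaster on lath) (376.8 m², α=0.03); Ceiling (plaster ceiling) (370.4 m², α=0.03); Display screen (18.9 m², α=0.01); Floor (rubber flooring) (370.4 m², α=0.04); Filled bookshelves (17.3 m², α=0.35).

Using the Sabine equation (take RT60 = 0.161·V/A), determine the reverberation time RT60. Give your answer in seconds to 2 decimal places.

7.23 seconds

Equivalent absorption area: A = 2.8×0.39 + 376.8×0.03 + 370.4×0.03 + 18.9×0.01 + 370.4×0.04 + 17.3×0.35 = 44.568 m².
Room volume: 2000.376 m³.
RT60 = 0.161 · V / A = 0.161 × 2000.376 / 44.568 = 7.23 s.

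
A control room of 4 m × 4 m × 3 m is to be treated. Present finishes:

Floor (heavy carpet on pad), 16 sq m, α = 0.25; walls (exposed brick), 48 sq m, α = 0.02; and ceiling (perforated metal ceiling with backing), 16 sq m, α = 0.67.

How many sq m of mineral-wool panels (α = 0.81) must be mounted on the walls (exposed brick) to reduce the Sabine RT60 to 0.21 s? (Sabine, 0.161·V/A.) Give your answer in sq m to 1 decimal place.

Total absorption A₁ = 16*0.25 + 48*0.02 + 16*0.67
  = 4.000 + 0.960 + 10.720 = 15.680 sq m sabins.
V = 48 m³. Target absorption A₂ = 0.161 × 48 / 0.21 = 36.800 sabins.
ΔA needed = 36.800 − 15.680 = 21.120 sabins.
Net gain per sq m: Δα = 0.81 − 0.02 = 0.79.
Panel area = 21.120 / 0.79 = 26.7 sq m.

26.7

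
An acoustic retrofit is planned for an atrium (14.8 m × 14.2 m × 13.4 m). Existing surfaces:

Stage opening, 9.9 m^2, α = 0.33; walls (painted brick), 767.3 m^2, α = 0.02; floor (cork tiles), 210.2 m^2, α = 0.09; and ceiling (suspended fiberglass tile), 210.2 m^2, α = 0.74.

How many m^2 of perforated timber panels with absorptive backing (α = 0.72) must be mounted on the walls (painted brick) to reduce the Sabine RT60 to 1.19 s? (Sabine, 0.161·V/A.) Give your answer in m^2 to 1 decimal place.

Equivalent absorption area: A₁ = 9.9*0.33 + 767.3*0.02 + 210.2*0.09 + 210.2*0.74 = 193.079 m^2.
Required A₂ = 0.161·2816.144/1.19 = 381.008 sabins.
Absorption to add: 381.008 − 193.079 = 187.929 sabins.
Each m^2 of panel replacing the walls (painted brick) adds (0.72 − 0.02) = 0.70 sabins.
Area = ΔA/Δα = 187.929/0.70 = 268.5 m^2.

268.5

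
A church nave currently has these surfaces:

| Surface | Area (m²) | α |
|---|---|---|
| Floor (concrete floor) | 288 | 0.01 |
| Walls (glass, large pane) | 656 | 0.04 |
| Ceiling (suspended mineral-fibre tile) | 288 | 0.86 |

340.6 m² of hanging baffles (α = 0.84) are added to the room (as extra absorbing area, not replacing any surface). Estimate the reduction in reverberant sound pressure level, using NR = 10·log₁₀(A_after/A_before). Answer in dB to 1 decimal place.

A_before = Σ Sᵢαᵢ = 288×0.01 + 656×0.04 + 288×0.86 = 276.800 sabins.
Treatment contributes 340.6·0.84 = 286.104 sabins.
A_after = 276.800 + 286.104 = 562.904 sabins.
NR = 10·log₁₀(562.904/276.800) = 3.1 dB.

3.1 dB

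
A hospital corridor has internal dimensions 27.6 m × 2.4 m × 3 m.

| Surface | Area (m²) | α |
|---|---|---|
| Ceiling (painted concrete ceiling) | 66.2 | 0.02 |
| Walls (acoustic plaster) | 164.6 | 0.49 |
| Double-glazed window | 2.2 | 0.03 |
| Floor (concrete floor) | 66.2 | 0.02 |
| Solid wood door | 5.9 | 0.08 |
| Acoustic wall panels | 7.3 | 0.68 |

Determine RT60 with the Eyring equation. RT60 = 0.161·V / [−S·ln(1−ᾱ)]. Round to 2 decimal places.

0.31 seconds

Total surface area S = 66.2 + 164.6 + 2.2 + 66.2 + 5.9 + 7.3 = 312.4 m².
Σ(Sᵢαᵢ) = 66.2·0.02 + 164.6·0.49 + 2.2·0.03 + 66.2·0.02 + 5.9·0.08 + 7.3·0.68 = 88.804.
Mean coefficient ᾱ = A/S = 0.2843.
−S·ln(1−ᾱ) = −312.4 × ln(1 − 0.2843) = 104.496.
V = 27.6 × 2.4 × 3 = 198.72 m³.
T = 0.161·V/[−S·ln(1−ᾱ)] = 0.161·198.72/104.496 = 0.31 s.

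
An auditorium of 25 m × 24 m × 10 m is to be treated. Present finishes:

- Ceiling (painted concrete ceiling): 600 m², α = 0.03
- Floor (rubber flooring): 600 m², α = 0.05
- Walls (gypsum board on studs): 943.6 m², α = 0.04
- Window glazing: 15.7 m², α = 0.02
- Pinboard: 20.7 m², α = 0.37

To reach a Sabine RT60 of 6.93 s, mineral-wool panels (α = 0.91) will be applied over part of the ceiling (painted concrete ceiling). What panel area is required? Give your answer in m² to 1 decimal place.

Equivalent absorption area: A₁ = 600×0.03 + 600×0.05 + 943.6×0.04 + 15.7×0.02 + 20.7×0.37 = 93.717 m².
V = 6000 m³. Target absorption A₂ = 0.161 × 6000 / 6.93 = 139.394 sabins.
ΔA needed = 139.394 − 93.717 = 45.677 sabins.
Each m² of panel replacing the ceiling (painted concrete ceiling) adds (0.91 − 0.03) = 0.88 sabins.
Panel area = 45.677 / 0.88 = 51.9 m².

51.9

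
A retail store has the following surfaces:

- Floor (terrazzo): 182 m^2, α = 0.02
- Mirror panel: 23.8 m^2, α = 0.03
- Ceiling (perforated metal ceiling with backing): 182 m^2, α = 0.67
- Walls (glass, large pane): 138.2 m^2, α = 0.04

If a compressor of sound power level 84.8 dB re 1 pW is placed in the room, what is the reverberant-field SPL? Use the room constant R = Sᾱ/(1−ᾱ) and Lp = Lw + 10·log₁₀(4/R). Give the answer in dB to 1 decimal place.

Σ(Sᵢαᵢ) = 182·0.02 + 23.8·0.03 + 182·0.67 + 138.2·0.04 = 131.822; total area S = 526.0 m^2.
ᾱ = 0.2506, so room constant R = A/(1−ᾱ) = 175.903 m^2.
Lp = 84.8 + 10·log₁₀(4/175.903) = 84.8 + (-16.43) = 68.4 dB.

68.4 dB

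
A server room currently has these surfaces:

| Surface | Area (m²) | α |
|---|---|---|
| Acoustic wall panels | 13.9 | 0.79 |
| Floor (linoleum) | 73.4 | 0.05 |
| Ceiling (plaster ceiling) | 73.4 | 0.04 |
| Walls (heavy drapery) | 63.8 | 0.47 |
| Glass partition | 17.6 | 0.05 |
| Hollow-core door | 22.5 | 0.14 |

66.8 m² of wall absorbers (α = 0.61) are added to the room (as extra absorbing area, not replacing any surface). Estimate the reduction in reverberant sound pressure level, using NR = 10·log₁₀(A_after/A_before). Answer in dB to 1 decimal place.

Total absorption A_before = 13.9*0.79 + 73.4*0.05 + 73.4*0.04 + 63.8*0.47 + 17.6*0.05 + 22.5*0.14
  = 10.981 + 3.670 + 2.936 + 29.986 + 0.880 + 3.150 = 51.603 m² sabins.
Treatment contributes 66.8·0.61 = 40.748 sabins.
New total A_after = 92.351 sabins.
Reduction = 10 log₁₀(A_after/A_before) = 10 log₁₀(1.7896) = 2.5 dB.

2.5 dB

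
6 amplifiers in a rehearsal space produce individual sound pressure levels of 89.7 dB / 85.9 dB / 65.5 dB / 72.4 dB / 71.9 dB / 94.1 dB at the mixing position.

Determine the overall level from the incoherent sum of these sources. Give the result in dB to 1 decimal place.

Σ 10^(Lᵢ/10) = 3.929e+09.
L_total = 10·log₁₀(3.929e+09) = 95.9 dB.

95.9 dB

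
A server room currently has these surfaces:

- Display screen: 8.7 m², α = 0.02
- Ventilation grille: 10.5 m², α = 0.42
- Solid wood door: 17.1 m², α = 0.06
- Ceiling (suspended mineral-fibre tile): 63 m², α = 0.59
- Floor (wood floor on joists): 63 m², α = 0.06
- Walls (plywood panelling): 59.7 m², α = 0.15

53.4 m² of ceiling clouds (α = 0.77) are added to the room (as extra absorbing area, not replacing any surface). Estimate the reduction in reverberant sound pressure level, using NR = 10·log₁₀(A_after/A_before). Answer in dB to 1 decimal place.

Total absorption A_before = 8.7·0.02 + 10.5·0.42 + 17.1·0.06 + 63·0.59 + 63·0.06 + 59.7·0.15
  = 0.174 + 4.410 + 1.026 + 37.170 + 3.780 + 8.955 = 55.515 m² sabins.
Added absorption = 53.4 × 0.77 = 41.118 sabins.
New total A_after = 96.633 sabins.
NR = 10·log₁₀(96.633/55.515) = 2.4 dB.

2.4 dB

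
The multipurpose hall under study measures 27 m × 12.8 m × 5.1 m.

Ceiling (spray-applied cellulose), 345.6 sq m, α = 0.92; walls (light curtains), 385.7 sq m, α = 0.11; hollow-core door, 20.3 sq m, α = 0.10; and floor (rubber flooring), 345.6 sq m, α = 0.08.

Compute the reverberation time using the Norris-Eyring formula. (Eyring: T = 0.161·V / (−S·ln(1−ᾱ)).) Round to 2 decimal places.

S = Σ Sᵢ = 1097.2 sq m.
Σ(Sᵢαᵢ) = 345.6×0.92 + 385.7×0.11 + 20.3×0.10 + 345.6×0.08 = 390.057.
Mean coefficient ᾱ = A/S = 0.3555.
−S·ln(1−ᾱ) = −1097.2 × ln(1 − 0.3555) = 481.979.
V = 27 × 12.8 × 5.1 = 1762.56 m³.
RT60 = 0.161 × 1762.56 / 481.979 = 0.59 s.

0.59 s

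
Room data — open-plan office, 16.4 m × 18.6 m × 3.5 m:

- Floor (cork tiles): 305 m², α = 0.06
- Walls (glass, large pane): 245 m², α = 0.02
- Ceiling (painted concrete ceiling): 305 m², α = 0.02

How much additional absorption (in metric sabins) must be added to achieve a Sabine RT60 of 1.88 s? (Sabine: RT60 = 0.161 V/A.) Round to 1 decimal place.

62.1 sabins

Summing Sᵢαᵢ: 18.300 + 4.900 + 6.100 → A₁ = 29.300 sabins.
For T = 1.88 s, need A₂ = 0.161·V/T = 0.161·1067.64/1.88 = 91.431 sabins.
Additional absorption ΔA = 91.431 − 29.300 = 62.1 sabins.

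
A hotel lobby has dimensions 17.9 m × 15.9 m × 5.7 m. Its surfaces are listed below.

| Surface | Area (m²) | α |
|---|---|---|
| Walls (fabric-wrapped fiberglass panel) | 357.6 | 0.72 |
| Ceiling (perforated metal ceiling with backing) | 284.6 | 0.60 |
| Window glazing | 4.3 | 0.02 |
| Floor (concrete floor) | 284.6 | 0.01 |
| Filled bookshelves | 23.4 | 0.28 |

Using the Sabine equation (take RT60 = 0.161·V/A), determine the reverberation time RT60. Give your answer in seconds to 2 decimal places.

0.60 seconds

Total absorption A = 357.6·0.72 + 284.6·0.60 + 4.3·0.02 + 284.6·0.01 + 23.4·0.28
  = 257.472 + 170.760 + 0.086 + 2.846 + 6.552 = 437.716 m² sabins.
Volume V = 17.9 × 15.9 × 5.7 = 1622.277 m³.
Sabine: RT60 = 0.161 × 1622.277 / 437.716 = 0.60 s.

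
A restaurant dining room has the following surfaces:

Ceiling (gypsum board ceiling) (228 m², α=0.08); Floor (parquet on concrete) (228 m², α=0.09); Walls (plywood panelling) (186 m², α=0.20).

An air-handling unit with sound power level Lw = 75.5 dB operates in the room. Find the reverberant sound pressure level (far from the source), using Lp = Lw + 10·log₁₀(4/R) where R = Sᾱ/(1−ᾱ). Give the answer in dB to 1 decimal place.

Σ(Sᵢαᵢ) = 228×0.08 + 228×0.09 + 186×0.20 = 75.960; total area S = 642.0 m².
ᾱ = 75.960/642.0 = 0.1183; R = Sᾱ/(1−ᾱ) = 75.960/(1−0.1183) = 86.152 m².
Lp = 75.5 + 10·log₁₀(4/86.152) = 75.5 + (-13.33) = 62.2 dB.

62.2 dB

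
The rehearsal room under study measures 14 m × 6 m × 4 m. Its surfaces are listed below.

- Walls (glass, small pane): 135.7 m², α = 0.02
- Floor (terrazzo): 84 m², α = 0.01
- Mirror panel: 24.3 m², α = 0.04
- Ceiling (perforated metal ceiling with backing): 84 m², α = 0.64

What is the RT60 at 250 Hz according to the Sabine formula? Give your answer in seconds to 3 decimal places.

0.928 s

Total absorption A = 135.7×0.02 + 84×0.01 + 24.3×0.04 + 84×0.64
  = 2.714 + 0.840 + 0.972 + 53.760 = 58.286 m² sabins.
V = 14·6·4 = 336 m³.
T = 0.161 V/A = 0.161·336/58.286 = 0.928 s.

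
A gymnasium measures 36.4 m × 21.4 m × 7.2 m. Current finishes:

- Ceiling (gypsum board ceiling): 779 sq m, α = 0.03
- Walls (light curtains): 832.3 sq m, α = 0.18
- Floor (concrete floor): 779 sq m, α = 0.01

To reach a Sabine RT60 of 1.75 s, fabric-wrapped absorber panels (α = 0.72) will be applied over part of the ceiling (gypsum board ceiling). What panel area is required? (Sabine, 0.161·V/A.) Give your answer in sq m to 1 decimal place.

485.5

Total absorption A₁ = 779×0.03 + 832.3×0.18 + 779×0.01
  = 23.370 + 149.814 + 7.790 = 180.974 sq m sabins.
Required A₂ = 0.161·5608.512/1.75 = 515.983 sabins.
ΔA needed = 515.983 − 180.974 = 335.009 sabins.
Net gain per sq m: Δα = 0.72 − 0.03 = 0.69.
Area = ΔA/Δα = 335.009/0.69 = 485.5 sq m.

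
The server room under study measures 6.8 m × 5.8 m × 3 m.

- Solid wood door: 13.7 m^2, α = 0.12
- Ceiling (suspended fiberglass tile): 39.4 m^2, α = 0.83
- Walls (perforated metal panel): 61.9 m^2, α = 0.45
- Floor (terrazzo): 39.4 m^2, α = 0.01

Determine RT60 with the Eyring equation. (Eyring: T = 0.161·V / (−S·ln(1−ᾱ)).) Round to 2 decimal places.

Total surface area S = 13.7 + 39.4 + 61.9 + 39.4 = 154.4 m^2.
Absorption A = 13.7·0.12 + 39.4·0.83 + 61.9·0.45 + 39.4·0.01 = 62.595 sabins.
Mean coefficient ᾱ = A/S = 0.4054.
Eyring denominator: −S ln(1−ᾱ) = 80.267.
V = 6.8 × 5.8 × 3 = 118.32 m³.
RT60 = 0.161 × 118.32 / 80.267 = 0.24 s.

0.24 s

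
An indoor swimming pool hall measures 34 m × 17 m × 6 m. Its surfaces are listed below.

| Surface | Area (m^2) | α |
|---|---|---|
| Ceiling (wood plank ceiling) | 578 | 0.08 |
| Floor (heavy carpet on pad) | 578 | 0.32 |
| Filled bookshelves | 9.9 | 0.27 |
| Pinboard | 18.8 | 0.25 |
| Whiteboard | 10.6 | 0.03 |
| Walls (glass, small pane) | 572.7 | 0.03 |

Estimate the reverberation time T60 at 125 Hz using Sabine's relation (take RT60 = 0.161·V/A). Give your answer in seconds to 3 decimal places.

2.180 seconds

A = Σ Sᵢαᵢ = 578*0.08 + 578*0.32 + 9.9*0.27 + 18.8*0.25 + 10.6*0.03 + 572.7*0.03 = 256.072 sabins.
Room volume: 3468 m³.
T = 0.161 V/A = 0.161·3468/256.072 = 2.180 s.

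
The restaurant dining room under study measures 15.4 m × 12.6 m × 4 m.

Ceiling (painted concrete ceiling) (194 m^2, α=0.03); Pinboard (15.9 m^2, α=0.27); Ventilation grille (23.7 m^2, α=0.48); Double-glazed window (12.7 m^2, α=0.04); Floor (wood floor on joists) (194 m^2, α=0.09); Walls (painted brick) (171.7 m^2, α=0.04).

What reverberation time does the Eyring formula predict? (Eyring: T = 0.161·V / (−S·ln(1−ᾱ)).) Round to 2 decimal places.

2.59 seconds

Total surface area S = 194 + 15.9 + 23.7 + 12.7 + 194 + 171.7 = 612.0 m^2.
Σ(Sᵢαᵢ) = 194·0.03 + 15.9·0.27 + 23.7·0.48 + 12.7·0.04 + 194·0.09 + 171.7·0.04 = 46.325.
Mean coefficient ᾱ = A/S = 0.0757.
Eyring denominator: −S ln(1−ᾱ) = 48.176.
V = 15.4 × 12.6 × 4 = 776.16 m³.
T = 0.161·V/[−S·ln(1−ᾱ)] = 0.161·776.16/48.176 = 2.59 s.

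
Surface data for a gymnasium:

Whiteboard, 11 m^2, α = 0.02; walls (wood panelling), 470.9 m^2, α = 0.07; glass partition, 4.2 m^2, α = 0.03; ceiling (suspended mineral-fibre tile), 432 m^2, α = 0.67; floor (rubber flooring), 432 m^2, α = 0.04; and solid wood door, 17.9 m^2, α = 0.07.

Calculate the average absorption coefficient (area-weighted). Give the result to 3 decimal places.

0.249

Total surface area S = 1368.0 m^2.
A = 11·0.02 + 470.9·0.07 + 4.2·0.03 + 432·0.67 + 432·0.04 + 17.9·0.07 = 341.282 sabins.
ᾱ = 341.282 / 1368.0 = 0.249.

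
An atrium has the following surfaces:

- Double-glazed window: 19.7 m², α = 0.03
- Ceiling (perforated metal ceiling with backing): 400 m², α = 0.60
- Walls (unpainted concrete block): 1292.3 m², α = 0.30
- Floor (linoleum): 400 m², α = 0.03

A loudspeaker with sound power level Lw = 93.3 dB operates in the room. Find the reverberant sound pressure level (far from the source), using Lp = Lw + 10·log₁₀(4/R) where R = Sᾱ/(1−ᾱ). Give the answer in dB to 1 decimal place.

Σ(Sᵢαᵢ) = 19.7×0.03 + 400×0.60 + 1292.3×0.30 + 400×0.03 = 640.281; total area S = 2112.0 m².
ᾱ = 0.3032, so room constant R = A/(1−ᾱ) = 918.888 m².
Lp = 93.3 + 10·log₁₀(4/918.888) = 93.3 + (-23.61) = 69.7 dB.

69.7 dB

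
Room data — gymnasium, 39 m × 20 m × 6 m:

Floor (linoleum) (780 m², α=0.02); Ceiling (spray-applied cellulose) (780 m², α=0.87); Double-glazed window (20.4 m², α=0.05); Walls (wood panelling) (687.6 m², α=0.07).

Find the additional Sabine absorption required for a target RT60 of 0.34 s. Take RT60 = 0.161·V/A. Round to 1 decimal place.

Equivalent absorption area: A₁ = 780*0.02 + 780*0.87 + 20.4*0.05 + 687.6*0.07 = 743.352 m².
Target A₂ = 0.161·4680/0.34 = 2216.118 sabins (V = 4680 m³).
Shortfall: 2216.118 − 743.352 = 1472.8 sabins.

1472.8 sabins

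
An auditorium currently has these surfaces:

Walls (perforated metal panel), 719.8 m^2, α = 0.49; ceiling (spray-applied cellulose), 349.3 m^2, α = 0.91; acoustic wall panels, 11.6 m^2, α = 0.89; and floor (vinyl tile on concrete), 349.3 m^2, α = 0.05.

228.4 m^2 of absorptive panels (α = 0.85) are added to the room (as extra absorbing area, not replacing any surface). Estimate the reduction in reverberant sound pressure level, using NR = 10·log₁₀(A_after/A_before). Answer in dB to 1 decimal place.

1.1 dB

Equivalent absorption area: A_before = 719.8*0.49 + 349.3*0.91 + 11.6*0.89 + 349.3*0.05 = 698.354 m^2.
Treatment contributes 228.4·0.85 = 194.140 sabins.
New total A_after = 892.494 sabins.
NR = 10·log₁₀(892.494/698.354) = 1.1 dB.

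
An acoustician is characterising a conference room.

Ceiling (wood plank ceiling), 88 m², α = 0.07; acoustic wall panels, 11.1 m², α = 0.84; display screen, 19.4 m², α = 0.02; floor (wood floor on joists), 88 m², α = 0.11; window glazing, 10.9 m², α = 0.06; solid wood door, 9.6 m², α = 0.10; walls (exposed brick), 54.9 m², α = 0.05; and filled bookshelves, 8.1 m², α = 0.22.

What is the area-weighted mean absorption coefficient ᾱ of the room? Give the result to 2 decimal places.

S = Σ Sᵢ = 88 + 11.1 + 19.4 + 88 + 10.9 + 9.6 + 54.9 + 8.1 = 290.0 m².
A = 88·0.07 + 11.1·0.84 + 19.4·0.02 + 88·0.11 + 10.9·0.06 + 9.6·0.10 + 54.9·0.05 + 8.1·0.22 = 31.693 sabins.
ᾱ = A/S = 0.11.

0.11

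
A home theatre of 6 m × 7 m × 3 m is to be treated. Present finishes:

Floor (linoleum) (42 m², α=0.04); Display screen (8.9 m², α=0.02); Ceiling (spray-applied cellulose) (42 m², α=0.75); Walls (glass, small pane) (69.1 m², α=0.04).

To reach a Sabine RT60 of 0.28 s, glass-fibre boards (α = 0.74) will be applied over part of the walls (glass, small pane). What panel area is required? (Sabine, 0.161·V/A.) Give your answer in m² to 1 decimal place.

51.9

Summing Sᵢαᵢ: 1.680 + 0.178 + 31.500 + 2.764 → A₁ = 36.122 sabins.
V = 126 m³. Target absorption A₂ = 0.161 × 126 / 0.28 = 72.450 sabins.
ΔA needed = 72.450 − 36.122 = 36.328 sabins.
Each m² of panel replacing the walls (glass, small pane) adds (0.74 − 0.04) = 0.70 sabins.
Panel area = 36.328 / 0.70 = 51.9 m².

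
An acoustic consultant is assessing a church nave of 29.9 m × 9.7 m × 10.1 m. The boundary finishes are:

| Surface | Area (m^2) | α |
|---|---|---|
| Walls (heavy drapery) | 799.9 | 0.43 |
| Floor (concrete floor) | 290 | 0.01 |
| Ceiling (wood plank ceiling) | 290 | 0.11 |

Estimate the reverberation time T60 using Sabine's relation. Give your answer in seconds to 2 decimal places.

Summing Sᵢαᵢ: 343.957 + 2.900 + 31.900 → A = 378.757 sabins.
V = 29.9·9.7·10.1 = 2929.303 m³.
RT60 = 0.161 · V / A = 0.161 × 2929.303 / 378.757 = 1.25 s.

1.25 sec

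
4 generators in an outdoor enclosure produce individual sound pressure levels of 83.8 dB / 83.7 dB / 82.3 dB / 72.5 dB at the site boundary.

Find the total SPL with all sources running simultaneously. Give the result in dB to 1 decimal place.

Converting to relative power and adding: 10^(83.8/10) + 10^(83.7/10) + 10^(82.3/10) + 10^(72.5/10) = 6.619e+08.
L_total = 10·log₁₀(6.619e+08) = 88.2 dB.

88.2 dB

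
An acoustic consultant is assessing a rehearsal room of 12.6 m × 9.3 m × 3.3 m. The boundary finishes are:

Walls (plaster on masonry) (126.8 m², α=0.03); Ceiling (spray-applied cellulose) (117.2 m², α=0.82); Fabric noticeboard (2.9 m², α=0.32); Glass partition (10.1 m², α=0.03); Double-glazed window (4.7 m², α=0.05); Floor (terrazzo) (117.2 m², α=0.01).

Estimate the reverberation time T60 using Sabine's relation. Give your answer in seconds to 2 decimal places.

0.61 seconds

Equivalent absorption area: A = 126.8*0.03 + 117.2*0.82 + 2.9*0.32 + 10.1*0.03 + 4.7*0.05 + 117.2*0.01 = 102.546 m².
V = 12.6·9.3·3.3 = 386.694 m³.
Sabine: RT60 = 0.161 × 386.694 / 102.546 = 0.61 s.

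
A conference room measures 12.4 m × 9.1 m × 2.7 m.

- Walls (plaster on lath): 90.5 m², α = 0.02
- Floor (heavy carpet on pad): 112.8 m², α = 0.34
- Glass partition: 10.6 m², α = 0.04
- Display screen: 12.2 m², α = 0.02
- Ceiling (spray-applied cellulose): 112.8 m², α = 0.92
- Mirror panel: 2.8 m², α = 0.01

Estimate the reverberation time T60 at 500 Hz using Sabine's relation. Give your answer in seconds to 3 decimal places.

0.339 seconds

Equivalent absorption area: A = 90.5·0.02 + 112.8·0.34 + 10.6·0.04 + 12.2·0.02 + 112.8·0.92 + 2.8·0.01 = 144.634 m².
Room volume: 304.668 m³.
T = 0.161 V/A = 0.161·304.668/144.634 = 0.339 s.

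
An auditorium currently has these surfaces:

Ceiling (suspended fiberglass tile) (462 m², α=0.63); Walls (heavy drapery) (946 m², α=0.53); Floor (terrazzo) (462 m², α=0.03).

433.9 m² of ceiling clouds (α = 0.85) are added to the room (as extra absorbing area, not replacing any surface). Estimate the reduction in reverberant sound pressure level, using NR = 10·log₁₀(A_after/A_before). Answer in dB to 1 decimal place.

Summing Sᵢαᵢ: 291.060 + 501.380 + 13.860 → A_before = 806.300 sabins.
Treatment contributes 433.9·0.85 = 368.815 sabins.
New total A_after = 1175.115 sabins.
Reduction = 10 log₁₀(A_after/A_before) = 10 log₁₀(1.4574) = 1.6 dB.

1.6 dB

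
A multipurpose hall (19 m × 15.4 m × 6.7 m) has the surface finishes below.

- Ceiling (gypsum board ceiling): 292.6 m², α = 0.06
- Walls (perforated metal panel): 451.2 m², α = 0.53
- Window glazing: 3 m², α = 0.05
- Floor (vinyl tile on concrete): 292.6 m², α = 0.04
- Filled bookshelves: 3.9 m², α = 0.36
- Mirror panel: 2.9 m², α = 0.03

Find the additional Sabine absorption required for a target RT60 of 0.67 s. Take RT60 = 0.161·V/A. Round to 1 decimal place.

201.0 sabins

A₁ = Σ Sᵢαᵢ = 292.6×0.06 + 451.2×0.53 + 3×0.05 + 292.6×0.04 + 3.9×0.36 + 2.9×0.03 = 270.037 sabins.
V = 1960.42 m³. Required absorption A₂ = 0.161 × 1960.42 / 0.67 = 471.086 sabins.
Additional absorption ΔA = 471.086 − 270.037 = 201.0 sabins.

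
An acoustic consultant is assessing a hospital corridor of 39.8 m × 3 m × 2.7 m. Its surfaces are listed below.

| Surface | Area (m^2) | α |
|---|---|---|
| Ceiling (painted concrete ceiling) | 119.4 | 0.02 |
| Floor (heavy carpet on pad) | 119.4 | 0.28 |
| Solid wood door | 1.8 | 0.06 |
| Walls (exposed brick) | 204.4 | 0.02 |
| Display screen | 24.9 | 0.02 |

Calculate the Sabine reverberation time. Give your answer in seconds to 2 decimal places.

A = Σ Sᵢαᵢ = 119.4*0.02 + 119.4*0.28 + 1.8*0.06 + 204.4*0.02 + 24.9*0.02 = 40.514 sabins.
V = 39.8·3·2.7 = 322.38 m³.
RT60 = 0.161 · V / A = 0.161 × 322.38 / 40.514 = 1.28 s.

1.28 s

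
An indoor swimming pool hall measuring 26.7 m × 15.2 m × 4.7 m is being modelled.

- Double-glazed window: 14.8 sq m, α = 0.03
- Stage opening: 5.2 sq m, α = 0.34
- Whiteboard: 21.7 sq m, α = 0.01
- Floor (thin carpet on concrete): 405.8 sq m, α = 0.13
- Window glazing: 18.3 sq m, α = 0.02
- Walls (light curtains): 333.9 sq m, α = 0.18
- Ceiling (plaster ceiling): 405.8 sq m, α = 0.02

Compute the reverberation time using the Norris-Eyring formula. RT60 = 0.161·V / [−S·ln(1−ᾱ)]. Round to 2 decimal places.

2.35 seconds

S = Σ Sᵢ = 1205.5 sq m.
Absorption A = 14.8·0.03 + 5.2·0.34 + 21.7·0.01 + 405.8·0.13 + 18.3·0.02 + 333.9·0.18 + 405.8·0.02 = 123.767 sabins.
Mean coefficient ᾱ = A/S = 0.1027.
Eyring denominator: −S ln(1−ᾱ) = 130.634.
V = 26.7 × 15.2 × 4.7 = 1907.448 m³.
RT60 = 0.161 × 1907.448 / 130.634 = 2.35 s.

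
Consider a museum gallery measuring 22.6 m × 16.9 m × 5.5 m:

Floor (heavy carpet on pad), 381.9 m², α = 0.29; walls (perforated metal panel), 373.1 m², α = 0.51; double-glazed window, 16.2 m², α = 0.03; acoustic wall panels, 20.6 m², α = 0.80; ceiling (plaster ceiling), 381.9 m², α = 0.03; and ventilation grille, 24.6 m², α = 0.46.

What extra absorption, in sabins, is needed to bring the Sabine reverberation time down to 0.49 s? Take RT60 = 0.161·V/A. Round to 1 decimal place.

Summing Sᵢαᵢ: 110.751 + 190.281 + 0.486 + 16.480 + 11.457 + 11.316 → A₁ = 340.771 sabins.
For T = 0.49 s, need A₂ = 0.161·V/T = 0.161·2100.67/0.49 = 690.220 sabins.
Additional absorption ΔA = 690.220 − 340.771 = 349.4 sabins.

349.4 sabins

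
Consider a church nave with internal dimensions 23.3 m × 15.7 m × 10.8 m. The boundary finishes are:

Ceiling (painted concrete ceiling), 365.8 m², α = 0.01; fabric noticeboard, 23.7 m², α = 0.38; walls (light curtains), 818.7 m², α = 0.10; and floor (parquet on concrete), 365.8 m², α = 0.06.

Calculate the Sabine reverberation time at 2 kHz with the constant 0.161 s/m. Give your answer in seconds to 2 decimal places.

5.46 seconds

Equivalent absorption area: A = 365.8*0.01 + 23.7*0.38 + 818.7*0.10 + 365.8*0.06 = 116.482 m².
V = 23.3·15.7·10.8 = 3950.748 m³.
T = 0.161 V/A = 0.161·3950.748/116.482 = 5.46 s.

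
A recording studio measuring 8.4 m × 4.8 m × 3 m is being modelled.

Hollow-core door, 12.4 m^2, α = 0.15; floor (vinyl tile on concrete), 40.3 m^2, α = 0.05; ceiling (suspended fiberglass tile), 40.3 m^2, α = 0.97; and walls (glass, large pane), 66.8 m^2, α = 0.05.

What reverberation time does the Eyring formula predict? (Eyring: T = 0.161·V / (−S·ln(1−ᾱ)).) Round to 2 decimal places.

0.36 s

Total surface area S = 12.4 + 40.3 + 40.3 + 66.8 = 159.8 m^2.
Σ(Sᵢαᵢ) = 12.4×0.15 + 40.3×0.05 + 40.3×0.97 + 66.8×0.05 = 46.306.
ᾱ = 46.306 / 159.8 = 0.2898.
−S·ln(1−ᾱ) = −159.8 × ln(1 − 0.2898) = 54.685.
V = 8.4 × 4.8 × 3 = 120.96 m³.
T = 0.161·V/[−S·ln(1−ᾱ)] = 0.161·120.96/54.685 = 0.36 s.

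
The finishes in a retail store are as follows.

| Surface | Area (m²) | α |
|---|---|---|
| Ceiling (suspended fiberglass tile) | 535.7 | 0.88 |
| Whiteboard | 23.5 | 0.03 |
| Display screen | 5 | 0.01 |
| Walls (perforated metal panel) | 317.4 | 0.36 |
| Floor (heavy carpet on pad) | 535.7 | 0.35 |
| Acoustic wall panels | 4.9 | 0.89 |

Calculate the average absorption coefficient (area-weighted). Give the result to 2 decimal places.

Total surface area S = 1422.2 m².
A = 535.7*0.88 + 23.5*0.03 + 5*0.01 + 317.4*0.36 + 535.7*0.35 + 4.9*0.89 = 778.291 sabins.
ᾱ = 778.291 / 1422.2 = 0.55.

0.55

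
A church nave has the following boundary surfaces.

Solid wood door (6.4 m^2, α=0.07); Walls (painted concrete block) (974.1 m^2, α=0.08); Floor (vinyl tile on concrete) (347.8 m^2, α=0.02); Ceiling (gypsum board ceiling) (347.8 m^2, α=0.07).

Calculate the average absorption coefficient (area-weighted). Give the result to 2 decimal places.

Total surface area S = 1676.1 m^2.
A = 6.4·0.07 + 974.1·0.08 + 347.8·0.02 + 347.8·0.07 = 109.678 sabins.
ᾱ = A/S = 0.07.

0.07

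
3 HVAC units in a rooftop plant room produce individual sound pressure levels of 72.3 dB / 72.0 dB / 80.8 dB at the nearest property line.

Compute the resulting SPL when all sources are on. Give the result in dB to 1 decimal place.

Σ 10^(Lᵢ/10) = 1.531e+08.
L_total = 10·log₁₀(1.531e+08) = 81.8 dB.

81.8 dB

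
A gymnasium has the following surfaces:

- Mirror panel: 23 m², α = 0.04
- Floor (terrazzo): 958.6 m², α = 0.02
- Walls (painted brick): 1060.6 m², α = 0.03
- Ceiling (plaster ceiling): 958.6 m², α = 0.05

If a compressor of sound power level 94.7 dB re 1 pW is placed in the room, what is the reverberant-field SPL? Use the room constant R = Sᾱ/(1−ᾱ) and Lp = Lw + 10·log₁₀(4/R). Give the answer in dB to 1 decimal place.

Σ(Sᵢαᵢ) = 23×0.04 + 958.6×0.02 + 1060.6×0.03 + 958.6×0.05 = 99.840; total area S = 3000.8 m².
ᾱ = 99.840/3000.8 = 0.0333; R = Sᾱ/(1−ᾱ) = 99.840/(1−0.0333) = 103.279 m².
Lp = Lw + 10 log₁₀(4/R) = 94.7 -14.12 = 80.6 dB.

80.6 dB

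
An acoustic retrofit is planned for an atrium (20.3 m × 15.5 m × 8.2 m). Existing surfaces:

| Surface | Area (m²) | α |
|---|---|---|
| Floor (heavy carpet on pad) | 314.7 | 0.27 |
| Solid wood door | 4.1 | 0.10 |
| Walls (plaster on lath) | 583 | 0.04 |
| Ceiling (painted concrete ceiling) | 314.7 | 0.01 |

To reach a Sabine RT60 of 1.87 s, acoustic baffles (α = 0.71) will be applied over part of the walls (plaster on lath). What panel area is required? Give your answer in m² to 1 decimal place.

A₁ = Σ Sᵢαᵢ = 314.7·0.27 + 4.1·0.10 + 583·0.04 + 314.7·0.01 = 111.846 sabins.
V = 2580.13 m³. Target absorption A₂ = 0.161 × 2580.13 / 1.87 = 222.140 sabins.
Absorption to add: 222.140 − 111.846 = 110.294 sabins.
Each m² of panel replacing the walls (plaster on lath) adds (0.71 − 0.04) = 0.67 sabins.
Panel area = 110.294 / 0.67 = 164.6 m².

164.6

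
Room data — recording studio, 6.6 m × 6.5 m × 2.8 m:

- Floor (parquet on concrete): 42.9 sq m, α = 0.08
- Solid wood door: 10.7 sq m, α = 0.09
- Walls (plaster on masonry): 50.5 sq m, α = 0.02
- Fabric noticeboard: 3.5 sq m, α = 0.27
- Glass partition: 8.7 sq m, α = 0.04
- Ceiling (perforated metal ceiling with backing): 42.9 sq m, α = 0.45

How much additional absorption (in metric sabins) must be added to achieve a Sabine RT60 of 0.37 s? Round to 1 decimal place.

26.3 sabins

Summing Sᵢαᵢ: 3.432 + 0.963 + 1.010 + 0.945 + 0.348 + 19.305 → A₁ = 26.003 sabins.
Target A₂ = 0.161·120.12/0.37 = 52.268 sabins (V = 120.12 m³).
ΔA = A₂ − A₁ = 52.268 − 26.003 = 26.3 sabins.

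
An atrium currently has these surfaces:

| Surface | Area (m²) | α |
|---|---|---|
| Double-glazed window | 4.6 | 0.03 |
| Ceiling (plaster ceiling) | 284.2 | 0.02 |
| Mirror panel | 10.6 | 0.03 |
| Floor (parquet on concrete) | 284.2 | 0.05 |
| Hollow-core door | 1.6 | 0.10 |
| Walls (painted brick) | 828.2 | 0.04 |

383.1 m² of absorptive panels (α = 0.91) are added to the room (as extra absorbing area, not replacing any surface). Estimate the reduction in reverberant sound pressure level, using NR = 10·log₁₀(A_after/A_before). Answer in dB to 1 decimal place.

Total absorption A_before = 4.6×0.03 + 284.2×0.02 + 10.6×0.03 + 284.2×0.05 + 1.6×0.10 + 828.2×0.04
  = 0.138 + 5.684 + 0.318 + 14.210 + 0.160 + 33.128 = 53.638 m² sabins.
Treatment contributes 383.1·0.91 = 348.621 sabins.
New total A_after = 402.259 sabins.
NR = 10·log₁₀(402.259/53.638) = 8.8 dB.

8.8 dB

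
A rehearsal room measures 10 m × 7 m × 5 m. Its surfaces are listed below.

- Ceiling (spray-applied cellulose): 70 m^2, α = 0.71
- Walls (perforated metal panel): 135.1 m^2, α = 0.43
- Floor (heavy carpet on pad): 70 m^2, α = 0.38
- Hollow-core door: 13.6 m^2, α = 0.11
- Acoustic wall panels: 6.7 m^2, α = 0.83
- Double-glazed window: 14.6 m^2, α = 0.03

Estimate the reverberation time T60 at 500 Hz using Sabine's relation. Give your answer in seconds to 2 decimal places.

A = Σ Sᵢαᵢ = 70*0.71 + 135.1*0.43 + 70*0.38 + 13.6*0.11 + 6.7*0.83 + 14.6*0.03 = 141.888 sabins.
Room volume: 350 m³.
T = 0.161 V/A = 0.161·350/141.888 = 0.40 s.

0.40 seconds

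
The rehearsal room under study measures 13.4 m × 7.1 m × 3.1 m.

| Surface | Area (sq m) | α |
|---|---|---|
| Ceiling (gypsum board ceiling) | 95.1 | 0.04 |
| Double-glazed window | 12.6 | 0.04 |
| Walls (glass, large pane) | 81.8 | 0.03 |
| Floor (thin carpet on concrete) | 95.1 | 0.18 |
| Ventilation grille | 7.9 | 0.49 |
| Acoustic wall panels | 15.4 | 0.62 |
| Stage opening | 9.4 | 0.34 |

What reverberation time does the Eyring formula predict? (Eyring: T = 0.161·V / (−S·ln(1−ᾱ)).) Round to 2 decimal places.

1.10 sec

S = Σ Sᵢ = 317.3 sq m.
Σ(Sᵢαᵢ) = 95.1·0.04 + 12.6·0.04 + 81.8·0.03 + 95.1·0.18 + 7.9·0.49 + 15.4·0.62 + 9.4·0.34 = 40.495.
ᾱ = 40.495 / 317.3 = 0.1276.
Eyring denominator: −S ln(1−ᾱ) = 43.314.
V = 13.4 × 7.1 × 3.1 = 294.934 m³.
RT60 = 0.161 × 294.934 / 43.314 = 1.10 s.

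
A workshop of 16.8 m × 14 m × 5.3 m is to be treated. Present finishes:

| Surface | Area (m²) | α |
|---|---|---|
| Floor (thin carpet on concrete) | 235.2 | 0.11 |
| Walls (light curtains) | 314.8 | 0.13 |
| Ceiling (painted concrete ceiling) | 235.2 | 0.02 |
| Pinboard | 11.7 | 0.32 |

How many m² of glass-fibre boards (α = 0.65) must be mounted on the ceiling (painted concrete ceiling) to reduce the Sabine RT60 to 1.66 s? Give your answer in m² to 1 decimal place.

72.5

Summing Sᵢαᵢ: 25.872 + 40.924 + 4.704 + 3.744 → A₁ = 75.244 sabins.
V = 1246.56 m³. Target absorption A₂ = 0.161 × 1246.56 / 1.66 = 120.901 sabins.
Absorption to add: 120.901 − 75.244 = 45.657 sabins.
Net gain per m²: Δα = 0.65 − 0.02 = 0.63.
Panel area = 45.657 / 0.63 = 72.5 m².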